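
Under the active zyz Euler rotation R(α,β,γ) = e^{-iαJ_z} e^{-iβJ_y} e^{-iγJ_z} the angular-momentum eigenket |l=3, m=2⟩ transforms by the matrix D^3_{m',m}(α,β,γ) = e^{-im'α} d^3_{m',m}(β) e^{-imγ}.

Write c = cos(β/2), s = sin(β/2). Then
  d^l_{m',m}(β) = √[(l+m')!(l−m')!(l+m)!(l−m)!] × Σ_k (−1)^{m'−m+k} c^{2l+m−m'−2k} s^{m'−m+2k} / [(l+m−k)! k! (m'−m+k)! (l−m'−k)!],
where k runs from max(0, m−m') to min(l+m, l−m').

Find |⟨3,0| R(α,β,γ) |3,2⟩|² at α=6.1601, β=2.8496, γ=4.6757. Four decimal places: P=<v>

P=0.0118

First d^3_{0,2}(β=2.8496), then the phase factors e^{-i(0)α} and e^{-i(2)γ}:
With c≡cos(β/2)=0.145478 and s≡sin(β/2)=0.989361, N=[6·6·120·1]^{1/2}=65.726707
The bounds max(0,m−m')=2 and min(l+m,l−m')=3 give 2 terms
  k=2: (−1)^0·65.7267/(12)·0.1455^4·0.9894^2 = +0.002401
  k=3: (−1)^1·65.7267/(12)·0.1455^2·0.9894^4 = -0.111065
d^3_{0,2}(2.8496) = +0.002401 -0.111065 = -0.108663
|D^3_{0,2}|² = |d^3_{0,2}(β)|² = (-0.108663)² = 0.011808 (the z-rotation phases have unit modulus)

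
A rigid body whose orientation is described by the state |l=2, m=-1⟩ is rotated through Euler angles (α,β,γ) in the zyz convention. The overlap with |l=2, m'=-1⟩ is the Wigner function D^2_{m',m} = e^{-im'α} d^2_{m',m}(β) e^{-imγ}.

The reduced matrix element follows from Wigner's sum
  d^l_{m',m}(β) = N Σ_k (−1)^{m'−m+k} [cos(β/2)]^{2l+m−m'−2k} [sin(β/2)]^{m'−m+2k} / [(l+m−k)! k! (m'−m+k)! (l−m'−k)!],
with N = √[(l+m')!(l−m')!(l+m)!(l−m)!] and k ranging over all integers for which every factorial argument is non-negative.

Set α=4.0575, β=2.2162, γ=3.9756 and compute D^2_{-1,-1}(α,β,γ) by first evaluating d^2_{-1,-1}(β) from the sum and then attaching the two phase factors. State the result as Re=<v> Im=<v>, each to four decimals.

Split into d^2_{-1,-1}(β=2.2162) × two z-phases.
With c≡cos(β/2)=0.446363 and s≡sin(β/2)=0.894852, N=[1·6·1·6]^{1/2}=6.000000
The bounds max(0,m−m')=0 and min(l+m,l−m')=1 give 2 terms
  k=0: (−1)^0·6.0000/(6)·0.4464^4·0.8949^0 = +0.039696
  k=1: (−1)^1·6.0000/(2)·0.4464^2·0.8949^2 = -0.478629
d^2_{-1,-1}(2.2162) = +0.039696 -0.478629 = -0.438933
D = (-0.609071-0.793116i)·(-0.438933)·(-0.671913-0.740630i) = +0.078201-0.431911i

Re=0.0782 Im=-0.4319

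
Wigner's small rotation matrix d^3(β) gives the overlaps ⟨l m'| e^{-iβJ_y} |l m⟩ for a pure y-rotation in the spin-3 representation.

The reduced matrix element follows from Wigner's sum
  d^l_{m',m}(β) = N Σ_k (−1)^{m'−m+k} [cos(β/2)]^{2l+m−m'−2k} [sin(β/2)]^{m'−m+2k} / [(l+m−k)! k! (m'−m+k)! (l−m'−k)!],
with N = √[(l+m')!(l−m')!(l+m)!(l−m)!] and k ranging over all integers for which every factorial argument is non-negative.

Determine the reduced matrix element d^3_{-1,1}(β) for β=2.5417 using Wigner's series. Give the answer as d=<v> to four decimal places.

d=0.2202

d^3_{-1,1}(β=2.5417) via Wigner's sum:
c=cos(2.5417/2)=0.295469, s=sin(2.5417/2)=0.955352; N=√[2·24·24·2]=48.000000
k∈{2,3,4} keeps every argument non-negative
  k=2: (−1)^0·48.0000/(8)·0.2955^4·0.9554^2 = +0.041737
  k=3: (−1)^1·48.0000/(6)·0.2955^2·0.9554^4 = -0.581792
  k=4: (−1)^2·48.0000/(48)·0.2955^0·0.9554^6 = +0.760294
d^3_{-1,1}(2.5417) = +0.041737 -0.581792 +0.760294 = +0.220239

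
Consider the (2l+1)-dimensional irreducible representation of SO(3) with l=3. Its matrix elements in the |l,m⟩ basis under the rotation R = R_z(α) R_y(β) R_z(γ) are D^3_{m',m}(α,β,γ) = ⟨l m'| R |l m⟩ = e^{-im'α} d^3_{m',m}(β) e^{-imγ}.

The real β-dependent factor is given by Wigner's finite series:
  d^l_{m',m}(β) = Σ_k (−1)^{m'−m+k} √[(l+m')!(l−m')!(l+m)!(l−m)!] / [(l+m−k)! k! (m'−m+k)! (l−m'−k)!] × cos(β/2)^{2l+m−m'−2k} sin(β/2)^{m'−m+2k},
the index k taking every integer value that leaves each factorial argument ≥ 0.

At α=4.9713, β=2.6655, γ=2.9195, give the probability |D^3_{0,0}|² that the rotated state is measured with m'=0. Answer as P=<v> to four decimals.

P=0.1781

First d^3_{0,0}(β=2.6655), then the phase factors e^{-i(0)α} and e^{-i(0)γ}:
c=cos(2.6655/2)=0.235804, s=sin(2.6655/2)=0.971801; N=√[6·6·6·6]=36.000000
The bounds max(0,m−m')=0 and min(l+m,l−m')=3 give 4 terms
  k=0: (−1)^0·36.0000/(36)·0.2358^6·0.9718^0 = +0.000172
  k=1: (−1)^1·36.0000/(4)·0.2358^4·0.9718^2 = -0.026279
  k=2: (−1)^2·36.0000/(4)·0.2358^2·0.9718^4 = +0.446329
  k=3: (−1)^3·36.0000/(36)·0.2358^0·0.9718^6 = -0.842292
d^3_{0,0}(2.6655) = +0.000172 -0.026279 +0.446329 -0.842292 = -0.422070
|D^3_{0,0}|² = |d^3_{0,0}(β)|² = (-0.422070)² = 0.178143 (the z-rotation phases have unit modulus)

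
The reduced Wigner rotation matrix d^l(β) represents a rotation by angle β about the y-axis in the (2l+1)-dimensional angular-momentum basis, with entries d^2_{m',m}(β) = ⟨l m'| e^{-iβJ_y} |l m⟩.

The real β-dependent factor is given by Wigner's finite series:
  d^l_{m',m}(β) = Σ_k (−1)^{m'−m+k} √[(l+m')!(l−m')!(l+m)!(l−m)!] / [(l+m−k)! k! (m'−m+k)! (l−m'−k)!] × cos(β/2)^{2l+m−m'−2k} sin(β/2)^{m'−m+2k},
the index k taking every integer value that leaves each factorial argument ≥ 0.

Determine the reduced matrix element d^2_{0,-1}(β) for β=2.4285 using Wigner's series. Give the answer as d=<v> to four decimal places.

d=0.6060

d^2_{0,-1}(β=2.4285) via Wigner's sum:
With c≡cos(β/2)=0.349040 and s≡sin(β/2)=0.937108, N=[2·2·1·6]^{1/2}=4.898979
k: max(0,(-1)−(0))=0 … min(2+(-1),2−(0))=1
  k=0: (−1)^1·4.8990/(2)·0.3490^3·0.9371^1 = -0.097609
  k=1: (−1)^2·4.8990/(2)·0.3490^1·0.9371^3 = +0.703590
d^2_{0,-1}(2.4285) = -0.097609 +0.703590 = +0.605981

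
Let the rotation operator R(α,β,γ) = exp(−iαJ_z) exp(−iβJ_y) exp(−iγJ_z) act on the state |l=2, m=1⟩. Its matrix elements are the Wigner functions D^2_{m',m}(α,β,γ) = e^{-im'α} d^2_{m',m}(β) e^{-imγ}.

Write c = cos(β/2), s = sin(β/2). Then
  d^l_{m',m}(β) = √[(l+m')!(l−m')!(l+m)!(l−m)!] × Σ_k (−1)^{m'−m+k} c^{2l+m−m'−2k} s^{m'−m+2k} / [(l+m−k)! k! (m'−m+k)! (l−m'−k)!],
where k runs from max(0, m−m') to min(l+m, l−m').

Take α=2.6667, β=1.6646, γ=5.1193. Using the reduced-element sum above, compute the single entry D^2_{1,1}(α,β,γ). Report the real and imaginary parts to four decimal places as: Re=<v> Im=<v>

Re=-0.0366 Im=0.5368

First d^2_{1,1}(β=1.6646), then the phase factors e^{-i(1)α} and e^{-i(1)γ}:
Half-angle: c=0.673177, s=0.739482. N=√(6·1·6·1)=6.000000
k∈{0,1} keeps every argument non-negative
  k=0: (−1)^0·6.0000/(6)·0.6732^4·0.7395^0 = +0.205360
  k=1: (−1)^1·6.0000/(2)·0.6732^2·0.7395^2 = -0.743420
d^2_{1,1}(1.6646) = +0.205360 -0.743420 = -0.538060
Phases: e^{-i·(1)·2.6667}=-0.889342-0.457243i, e^{-i·(1)·5.1193}=+0.395774+0.918348i ⇒ D=-0.036550+0.536817i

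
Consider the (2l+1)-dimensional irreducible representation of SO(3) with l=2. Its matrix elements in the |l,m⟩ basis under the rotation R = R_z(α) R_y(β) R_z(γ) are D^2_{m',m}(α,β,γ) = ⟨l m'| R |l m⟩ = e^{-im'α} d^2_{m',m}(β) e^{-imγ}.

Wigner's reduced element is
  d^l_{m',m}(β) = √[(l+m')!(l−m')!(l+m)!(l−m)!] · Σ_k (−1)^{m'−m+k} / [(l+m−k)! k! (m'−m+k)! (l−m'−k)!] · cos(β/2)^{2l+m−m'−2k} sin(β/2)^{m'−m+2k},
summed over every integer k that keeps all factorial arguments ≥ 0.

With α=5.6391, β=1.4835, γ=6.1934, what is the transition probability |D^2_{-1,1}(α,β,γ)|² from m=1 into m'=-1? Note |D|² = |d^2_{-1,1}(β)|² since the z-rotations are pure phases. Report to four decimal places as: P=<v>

Split into d^2_{-1,1}(β=1.4835) × two z-phases.
With c≡cos(β/2)=0.737287 and s≡sin(β/2)=0.675579, N=[1·6·6·1]^{1/2}=6.000000
k∈{2,3} keeps every argument non-negative
  k=2: (−1)^0·6.0000/(2)·0.7373^2·0.6756^2 = +0.744299
  k=3: (−1)^1·6.0000/(6)·0.7373^0·0.6756^4 = -0.208308
d^2_{-1,1}(1.4835) = +0.744299 -0.208308 = +0.535991
|D^2_{-1,1}|² = |d^2_{-1,1}(β)|² = (+0.535991)² = 0.287287 (the z-rotation phases have unit modulus)

P=0.2873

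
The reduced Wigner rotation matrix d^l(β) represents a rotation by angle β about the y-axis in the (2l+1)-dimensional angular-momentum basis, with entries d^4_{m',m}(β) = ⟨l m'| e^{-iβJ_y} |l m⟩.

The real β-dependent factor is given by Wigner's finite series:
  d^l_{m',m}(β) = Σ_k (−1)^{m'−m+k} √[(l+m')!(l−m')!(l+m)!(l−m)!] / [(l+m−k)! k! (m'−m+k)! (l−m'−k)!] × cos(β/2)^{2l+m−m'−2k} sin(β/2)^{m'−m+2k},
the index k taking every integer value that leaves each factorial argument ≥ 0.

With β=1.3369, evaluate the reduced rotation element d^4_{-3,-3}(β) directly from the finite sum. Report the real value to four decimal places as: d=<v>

d=-0.4843

d^4_{-3,-3}(β=1.3369) via Wigner's sum:
With c≡cos(β/2)=0.784783 and s≡sin(β/2)=0.619770, N=[1·5040·1·5040]^{1/2}=5040.000000
The bounds max(0,m−m')=0 and min(l+m,l−m')=1 give 2 terms
  k=0: (−1)^0·5040.0000/(5040)·0.7848^8·0.6198^0 = +0.143879
  k=1: (−1)^1·5040.0000/(720)·0.7848^6·0.6198^2 = -0.628142
d^4_{-3,-3}(1.3369) = +0.143879 -0.628142 = -0.484263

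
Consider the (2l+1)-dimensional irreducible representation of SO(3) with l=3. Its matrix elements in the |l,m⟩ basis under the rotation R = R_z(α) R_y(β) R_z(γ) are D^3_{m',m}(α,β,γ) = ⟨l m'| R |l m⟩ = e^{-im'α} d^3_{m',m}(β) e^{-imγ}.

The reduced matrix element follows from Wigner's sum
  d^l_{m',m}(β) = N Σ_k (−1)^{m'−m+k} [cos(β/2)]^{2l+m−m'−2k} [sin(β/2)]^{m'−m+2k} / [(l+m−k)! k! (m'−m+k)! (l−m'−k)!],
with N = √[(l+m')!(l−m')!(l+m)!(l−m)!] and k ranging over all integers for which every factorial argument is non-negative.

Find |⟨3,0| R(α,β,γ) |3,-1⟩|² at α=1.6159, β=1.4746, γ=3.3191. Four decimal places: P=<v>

Split into d^3_{0,-1}(β=1.4746) × two z-phases.
With c≡cos(β/2)=0.740286 and s≡sin(β/2)=0.672292, N=[6·6·2·24]^{1/2}=41.569219
Admissible k: 0..2 (factorial args all ≥0)
  k=0: (−1)^1·41.5692/(12)·0.7403^5·0.6723^1 = -0.517782
  k=1: (−1)^2·41.5692/(4)·0.7403^3·0.6723^3 = +1.281104
  k=2: (−1)^3·41.5692/(12)·0.7403^1·0.6723^5 = -0.352191
d^3_{0,-1}(1.4746) = -0.517782 +1.281104 -0.352191 = +0.411130
|D^3_{0,-1}|² = |d^3_{0,-1}(β)|² = (+0.411130)² = 0.169028 (the z-rotation phases have unit modulus)

P=0.1690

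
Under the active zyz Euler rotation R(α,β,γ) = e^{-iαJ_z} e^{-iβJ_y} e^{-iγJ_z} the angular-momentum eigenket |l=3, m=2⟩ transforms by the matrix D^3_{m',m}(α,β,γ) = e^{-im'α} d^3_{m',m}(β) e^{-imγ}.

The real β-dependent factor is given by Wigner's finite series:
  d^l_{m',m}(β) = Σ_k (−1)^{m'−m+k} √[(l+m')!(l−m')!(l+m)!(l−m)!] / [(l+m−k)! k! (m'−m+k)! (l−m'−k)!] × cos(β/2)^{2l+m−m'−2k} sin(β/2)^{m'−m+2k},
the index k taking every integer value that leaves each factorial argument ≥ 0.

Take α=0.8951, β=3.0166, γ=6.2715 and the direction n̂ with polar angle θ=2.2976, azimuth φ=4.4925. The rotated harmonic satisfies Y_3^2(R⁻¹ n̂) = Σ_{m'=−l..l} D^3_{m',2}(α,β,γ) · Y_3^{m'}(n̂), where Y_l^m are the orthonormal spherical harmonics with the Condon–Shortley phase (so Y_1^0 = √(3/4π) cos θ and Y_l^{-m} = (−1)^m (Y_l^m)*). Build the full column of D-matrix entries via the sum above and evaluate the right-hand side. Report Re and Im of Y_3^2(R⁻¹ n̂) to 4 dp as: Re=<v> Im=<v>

Need the full column D^3_{m',2} for m'=−3..3 at α=0.8951, β=3.0166, γ=6.2715.
cos(β/2)=0.062456, sin(β/2)=0.998048
d^3_{-3,2}: single k=5 term ⇒ +0.151497;  D = -0.137520+0.063557i
d^3_{-2,2}: k∈[4..5] ⇒ +0.019352 -0.988343 = -0.968992;  D = +0.232942-0.940576i
d^3_{-1,2}: k∈[3..4] ⇒ +0.001532 -0.195582 = -0.194050;  D = -0.117795-0.154206i
d^3_{0,2}: k∈[2..3] ⇒ +0.000083 -0.021199 = -0.021116;  D = -0.021110-0.000493i
d^3_{1,2}: k∈[1..2] ⇒ +0.000003 -0.001532 = -0.001529;  D = -0.000984+0.001170i
d^3_{2,2}: k∈[0..1] ⇒ +0.000000 -0.000076 = -0.000076;  D = +0.000015+0.000074i
d^3_{3,2}: single k=0 term ⇒ -0.000002;  D = +0.000002+0.000001i
Y_3^{m'}(θ=2.2976,φ=4.4925) and Σ D·Y over m':
  (-0.1375+0.0636i)·(+0.1067-0.1376i)  (+0.2329-0.9406i)·(+0.3432+0.1615i)  (-0.1178-0.1542i)·(-0.0636+0.2847i)  (-0.0211-0.0005i)·(+0.1965+0.0000i)  (-0.0010+0.0012i)·(+0.0636+0.2847i)  (+0.0000+0.0001i)·(+0.3432-0.1615i)  (+0.0000+0.0000i)·(-0.1067-0.1376i)
Y_3^2(R⁻¹ n̂) = +0.272735-0.283453i

Re=0.2727 Im=-0.2835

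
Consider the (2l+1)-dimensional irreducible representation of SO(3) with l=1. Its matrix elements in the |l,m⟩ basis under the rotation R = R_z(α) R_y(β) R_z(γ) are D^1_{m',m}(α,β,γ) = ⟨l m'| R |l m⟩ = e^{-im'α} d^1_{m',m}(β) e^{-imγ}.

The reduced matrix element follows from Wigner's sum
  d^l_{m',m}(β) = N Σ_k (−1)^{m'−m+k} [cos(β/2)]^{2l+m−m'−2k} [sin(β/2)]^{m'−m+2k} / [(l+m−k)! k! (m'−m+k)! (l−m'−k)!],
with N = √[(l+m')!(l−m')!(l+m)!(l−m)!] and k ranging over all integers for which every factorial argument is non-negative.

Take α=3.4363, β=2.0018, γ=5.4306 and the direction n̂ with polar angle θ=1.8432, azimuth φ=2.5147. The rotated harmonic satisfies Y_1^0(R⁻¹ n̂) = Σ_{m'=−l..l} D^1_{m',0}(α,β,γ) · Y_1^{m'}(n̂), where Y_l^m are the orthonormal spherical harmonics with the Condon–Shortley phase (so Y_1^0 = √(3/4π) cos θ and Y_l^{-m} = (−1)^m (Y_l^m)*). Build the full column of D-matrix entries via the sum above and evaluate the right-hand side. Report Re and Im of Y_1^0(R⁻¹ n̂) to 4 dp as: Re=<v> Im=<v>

Need the full column D^1_{m',0} for m'=−1..1 at α=3.4363, β=2.0018, γ=5.4306.
cos(β/2)=0.539545, sin(β/2)=0.841957
d^1_{-1,0}: single k=1 term ⇒ +0.642440;  D = -0.614742-0.186603i
d^1_{0,0}: k∈[0..1] ⇒ +0.291109 -0.708891 = -0.417783;  D = -0.417783+0.000000i
d^1_{1,0}: single k=0 term ⇒ -0.642440;  D = +0.614742-0.186603i
Y_1^{m'}(θ=1.8432,φ=2.5147) and Σ D·Y over m':
  (-0.6147-0.1866i)·(-0.2695-0.1952i)  (-0.4178+0.0000i)·(-0.1315+0.0000i)  (+0.6147-0.1866i)·(+0.2695-0.1952i)
Y_1^0(R⁻¹ n̂) = +0.313394+0.000000i

Re=0.3134 Im=0.0000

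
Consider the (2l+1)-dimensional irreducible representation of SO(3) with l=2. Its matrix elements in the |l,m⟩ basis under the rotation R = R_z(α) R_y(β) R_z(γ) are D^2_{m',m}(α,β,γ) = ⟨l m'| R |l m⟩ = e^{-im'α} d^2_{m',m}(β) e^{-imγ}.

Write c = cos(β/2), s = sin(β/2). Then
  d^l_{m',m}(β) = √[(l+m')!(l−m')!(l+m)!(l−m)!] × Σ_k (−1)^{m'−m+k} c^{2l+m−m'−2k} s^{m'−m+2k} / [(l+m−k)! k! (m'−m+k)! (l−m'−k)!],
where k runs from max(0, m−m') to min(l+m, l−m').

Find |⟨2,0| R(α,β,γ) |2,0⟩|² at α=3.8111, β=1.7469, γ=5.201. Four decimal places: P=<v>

Split into d^2_{0,0}(β=1.7469) × two z-phases.
With c≡cos(β/2)=0.642186 and s≡sin(β/2)=0.766549, N=[2·2·2·2]^{1/2}=4.000000
k: max(0,(0)−(0))=0 … min(2+(0),2−(0))=2
  k=0: (−1)^0·4.0000/(4)·0.6422^4·0.7665^0 = +0.170076
  k=1: (−1)^1·4.0000/(1)·0.6422^2·0.7665^2 = -0.969307
  k=2: (−1)^2·4.0000/(4)·0.6422^0·0.7665^4 = +0.345271
d^2_{0,0}(1.7469) = +0.170076 -0.969307 +0.345271 = -0.453960
|D^2_{0,0}|² = |d^2_{0,0}(β)|² = (-0.453960)² = 0.206080 (the z-rotation phases have unit modulus)

P=0.2061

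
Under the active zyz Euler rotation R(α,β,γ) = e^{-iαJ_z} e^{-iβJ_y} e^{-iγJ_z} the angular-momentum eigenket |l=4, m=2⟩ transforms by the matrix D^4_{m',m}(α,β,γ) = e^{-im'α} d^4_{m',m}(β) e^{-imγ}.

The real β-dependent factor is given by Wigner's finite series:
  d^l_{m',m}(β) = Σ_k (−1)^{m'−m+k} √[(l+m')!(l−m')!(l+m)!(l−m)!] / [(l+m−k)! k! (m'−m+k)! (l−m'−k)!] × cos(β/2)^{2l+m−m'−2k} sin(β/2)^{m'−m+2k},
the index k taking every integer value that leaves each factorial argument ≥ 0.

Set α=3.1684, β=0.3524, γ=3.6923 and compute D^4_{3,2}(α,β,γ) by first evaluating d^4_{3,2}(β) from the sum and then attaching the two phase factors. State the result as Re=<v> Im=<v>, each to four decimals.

D^4_{3,2}(3.1684,0.3524,3.6923) = e^{-i·3·3.1684}·d^4_{3,2}(0.3524)·e^{-i·2·3.6923}. Compute d first:
Half-angle: c=0.984517, s=0.175290. N=√(5040·1·720·2)=2693.993318
k∈{0,1} keeps every argument non-negative
  k=0: (−1)^1·2693.9933/(720)·0.9845^7·0.1753^1 = -0.588007
  k=1: (−1)^2·2693.9933/(240)·0.9845^5·0.1753^3 = +0.055920
d^4_{3,2}(0.3524) = -0.588007 +0.055920 = -0.532087
Phases: e^{-i·(3)·3.1684}=-0.996768+0.080335i, e^{-i·(2)·3.6923}=+0.452335-0.891848i ⇒ D=+0.201781-0.492342i

Re=0.2018 Im=-0.4923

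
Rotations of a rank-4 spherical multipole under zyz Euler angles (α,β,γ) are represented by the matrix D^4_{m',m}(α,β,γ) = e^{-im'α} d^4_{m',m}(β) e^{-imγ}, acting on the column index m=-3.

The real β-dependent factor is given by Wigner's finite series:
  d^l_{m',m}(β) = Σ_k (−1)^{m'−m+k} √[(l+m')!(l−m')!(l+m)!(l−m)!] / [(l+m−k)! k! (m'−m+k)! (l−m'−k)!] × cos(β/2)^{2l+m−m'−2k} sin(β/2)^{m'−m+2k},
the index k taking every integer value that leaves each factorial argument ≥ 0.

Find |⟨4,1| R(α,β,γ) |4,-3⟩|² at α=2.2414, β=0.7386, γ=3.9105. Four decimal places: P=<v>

First d^4_{1,-3}(β=0.7386), then the phase factors e^{-i(1)α} and e^{-i(-3)γ}:
Half-angle: c=0.932580, s=0.360963. N=√(120·6·1·5040)=1904.940944
Admissible k: 0..1 (factorial args all ≥0)
  k=0: (−1)^4·1904.9409/(144)·0.9326^4·0.3610^4 = +0.169869
  k=1: (−1)^5·1904.9409/(240)·0.9326^2·0.3610^6 = -0.015269
d^4_{1,-3}(0.7386) = +0.169869 -0.015269 = +0.154599
|D^4_{1,-3}|² = |d^4_{1,-3}(β)|² = (+0.154599)² = 0.023901 (the z-rotation phases have unit modulus)

P=0.0239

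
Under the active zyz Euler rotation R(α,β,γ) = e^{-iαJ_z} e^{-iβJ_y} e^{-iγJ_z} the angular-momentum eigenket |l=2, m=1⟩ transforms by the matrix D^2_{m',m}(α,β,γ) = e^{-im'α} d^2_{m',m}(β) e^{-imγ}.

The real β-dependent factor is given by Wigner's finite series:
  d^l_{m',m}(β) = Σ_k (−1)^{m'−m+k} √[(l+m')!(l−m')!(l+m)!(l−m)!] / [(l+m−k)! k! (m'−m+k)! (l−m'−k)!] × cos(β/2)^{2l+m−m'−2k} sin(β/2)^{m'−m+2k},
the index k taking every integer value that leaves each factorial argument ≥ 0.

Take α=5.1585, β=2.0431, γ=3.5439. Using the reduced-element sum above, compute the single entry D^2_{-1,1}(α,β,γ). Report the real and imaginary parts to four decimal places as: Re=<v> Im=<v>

Re=-0.0029 Im=0.0655

D^2_{-1,1}(5.1585,2.0431,3.5439) = e^{-i·-1·5.1585}·d^2_{-1,1}(2.0431)·e^{-i·1·3.5439}. Compute d first:
With c≡cos(β/2)=0.522045 and s≡sin(β/2)=0.852918, N=[1·6·6·1]^{1/2}=6.000000
The bounds max(0,m−m')=2 and min(l+m,l−m')=3 give 2 terms
  k=2: (−1)^0·6.0000/(2)·0.5220^2·0.8529^2 = +0.594773
  k=3: (−1)^1·6.0000/(6)·0.5220^0·0.8529^4 = -0.529212
d^2_{-1,1}(2.0431) = +0.594773 -0.529212 = +0.065561
Attach z-rotation phases: D = e^{-i(-1)(5.1585)}·(+0.065561)·e^{-i(1)(3.5439)} = -0.002871+0.065498i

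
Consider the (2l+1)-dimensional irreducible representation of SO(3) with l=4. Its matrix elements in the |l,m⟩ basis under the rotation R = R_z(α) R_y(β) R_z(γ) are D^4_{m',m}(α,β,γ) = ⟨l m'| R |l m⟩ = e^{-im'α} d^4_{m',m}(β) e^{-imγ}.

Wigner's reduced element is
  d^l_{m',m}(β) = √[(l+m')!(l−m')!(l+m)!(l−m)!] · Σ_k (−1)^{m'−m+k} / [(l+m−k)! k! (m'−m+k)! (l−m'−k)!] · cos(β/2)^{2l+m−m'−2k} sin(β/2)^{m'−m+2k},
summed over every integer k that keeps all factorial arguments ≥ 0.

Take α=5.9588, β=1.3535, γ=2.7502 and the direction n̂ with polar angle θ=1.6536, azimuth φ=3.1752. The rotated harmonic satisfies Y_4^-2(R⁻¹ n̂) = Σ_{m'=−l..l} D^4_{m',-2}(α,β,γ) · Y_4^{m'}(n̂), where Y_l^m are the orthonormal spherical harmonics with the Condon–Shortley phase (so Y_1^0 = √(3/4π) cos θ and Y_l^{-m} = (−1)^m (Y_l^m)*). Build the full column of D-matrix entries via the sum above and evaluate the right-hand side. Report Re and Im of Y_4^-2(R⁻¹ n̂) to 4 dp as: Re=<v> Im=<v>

Need the full column D^4_{m',-2} for m'=−4..4 at α=5.9588, β=1.3535, γ=2.7502.
cos(β/2)=0.779612, sin(β/2)=0.626263
d^4_{-4,-2}: single k=2 term ⇒ +0.465976;  D = -0.227288-0.406785i
d^4_{-3,-2}: k∈[1..2] ⇒ +0.410177 -0.794050 = -0.383873;  D = +0.070667+0.377313i
d^4_{-2,-2}: k∈[0..2] ⇒ +0.136467 -1.056735 +0.852377 = -0.067890;  D = -0.009423+0.067233i
d^4_{-1,-2}: k∈[0..2] ⇒ -0.465096 +1.500613 -0.645555 = +0.389962;  D = +0.174389-0.348796i
d^4_{0,-2}: k∈[0..2] ⇒ +0.835422 -1.437574 +0.347870 = -0.254282;  D = -0.180274+0.179334i
d^4_{1,-2}: k∈[0..2] ⇒ -1.000409 +0.968332 -0.124971 = -0.157048;  D = -0.140834+0.069496i
d^4_{2,-2}: k∈[0..2] ⇒ +0.852377 -0.440025 +0.023662 = +0.436014;  D = +0.432104-0.058258i
d^4_{3,-2}: k∈[0..1] ⇒ -0.512393 +0.110214 = -0.402179;  D = -0.394913-0.076101i
d^4_{4,-2}: single k=0 term ⇒ +0.194033;  D = +0.168889+0.095527i
Y_4^{m'}(θ=1.6536,φ=3.1752) and Σ D·Y over m':
  (-0.2273-0.4068i)·(+0.4326-0.0585i)  (+0.0707+0.3773i)·(+0.1019-0.0103i)  (-0.0094+0.0672i)·(-0.3156+0.0212i)  (+0.1744-0.3488i)·(-0.1151+0.0039i)  (-0.1803+0.1793i)·(+0.2958+0.0000i)  (-0.1408+0.0695i)·(+0.1151+0.0039i)  (+0.4321-0.0583i)·(-0.3156-0.0212i)  (-0.3949-0.0761i)·(-0.1019-0.0103i)  (+0.1689+0.0955i)·(+0.4326+0.0585i)
Y_4^-2(R⁻¹ n̂) = -0.228662+0.027198i

Re=-0.2287 Im=0.0272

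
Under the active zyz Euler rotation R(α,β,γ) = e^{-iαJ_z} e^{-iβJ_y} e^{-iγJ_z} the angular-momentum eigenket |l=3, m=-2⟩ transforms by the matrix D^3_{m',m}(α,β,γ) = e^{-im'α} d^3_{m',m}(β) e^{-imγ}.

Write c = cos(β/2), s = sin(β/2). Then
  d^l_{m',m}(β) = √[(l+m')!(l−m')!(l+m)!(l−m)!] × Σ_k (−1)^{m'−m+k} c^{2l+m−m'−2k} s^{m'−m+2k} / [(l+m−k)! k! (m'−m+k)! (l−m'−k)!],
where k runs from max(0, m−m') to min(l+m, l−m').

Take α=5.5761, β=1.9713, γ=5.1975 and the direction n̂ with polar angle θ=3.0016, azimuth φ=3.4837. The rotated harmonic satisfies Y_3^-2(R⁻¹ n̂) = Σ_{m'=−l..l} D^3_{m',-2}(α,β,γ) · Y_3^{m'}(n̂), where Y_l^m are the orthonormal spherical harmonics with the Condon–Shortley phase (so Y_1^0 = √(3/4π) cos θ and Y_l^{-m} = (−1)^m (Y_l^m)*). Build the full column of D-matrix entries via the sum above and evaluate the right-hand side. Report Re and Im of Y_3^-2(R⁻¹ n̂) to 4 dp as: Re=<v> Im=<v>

Re=-0.0996 Im=-0.2777

Need the full column D^3_{m',-2} for m'=−3..3 at α=5.5761, β=1.9713, γ=5.1975.
cos(β/2)=0.552321, sin(β/2)=0.833631
d^3_{-3,-2}: single k=1 term ⇒ +0.104956;  D = -0.042774+0.095845i
d^3_{-2,-2}: k∈[0..1] ⇒ +0.028389 -0.323359 = -0.294970;  D = +0.266377-0.126692i
d^3_{-1,-2}: k∈[0..1] ⇒ -0.135498 +0.617344 = +0.481846;  D = -0.465261-0.125333i
d^3_{0,-2}: k∈[0..1] ⇒ +0.354222 -0.806938 = -0.452716;  D = +0.255837+0.373496i
d^3_{1,-2}: k∈[0..1] ⇒ -0.617344 +0.703172 = +0.085828;  D = +0.009124-0.085342i
d^3_{2,-2}: k∈[0..1] ⇒ +0.736631 -0.335617 = +0.401013;  D = +0.291441-0.275452i
d^3_{3,-2}: single k=0 term ⇒ -0.544675;  D = -0.543991+0.027285i
Y_3^{m'}(θ=3.0016,φ=3.4837) and Σ D·Y over m':
  (-0.0428+0.0958i)·(-0.0006+0.0010i)  (+0.2664-0.1267i)·(-0.0153+0.0125i)  (-0.4653-0.1253i)·(-0.1658+0.0590i)  (+0.2558+0.3735i)·(-0.7031+0.0000i)  (+0.0091-0.0853i)·(+0.1658+0.0590i)  (+0.2914-0.2755i)·(-0.0153-0.0125i)  (-0.5440+0.0273i)·(+0.0006+0.0010i)
Y_3^-2(R⁻¹ n̂) = -0.099569-0.277678i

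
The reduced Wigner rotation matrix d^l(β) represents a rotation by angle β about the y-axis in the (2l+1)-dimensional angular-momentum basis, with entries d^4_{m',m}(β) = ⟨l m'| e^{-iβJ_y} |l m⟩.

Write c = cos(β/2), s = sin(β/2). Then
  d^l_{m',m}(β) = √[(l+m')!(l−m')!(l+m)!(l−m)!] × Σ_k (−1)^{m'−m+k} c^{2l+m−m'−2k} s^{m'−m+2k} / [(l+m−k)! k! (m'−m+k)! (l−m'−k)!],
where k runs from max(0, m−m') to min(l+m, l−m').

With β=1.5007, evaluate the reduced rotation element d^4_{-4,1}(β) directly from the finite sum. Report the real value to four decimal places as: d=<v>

d=0.4318

d^4_{-4,1}(β=1.5007) via Wigner's sum:
c=cos(1.5007/2)=0.731450, s=sin(1.5007/2)=0.681895; N=√[1·40320·120·6]=5387.986637
The bounds max(0,m−m')=5 and min(l+m,l−m')=5 give 1 term
  k=5: (−1)^0·5387.9866/(720)·0.7315^3·0.6819^5 = +0.431753
d^4_{-4,1}(1.5007) = +0.431753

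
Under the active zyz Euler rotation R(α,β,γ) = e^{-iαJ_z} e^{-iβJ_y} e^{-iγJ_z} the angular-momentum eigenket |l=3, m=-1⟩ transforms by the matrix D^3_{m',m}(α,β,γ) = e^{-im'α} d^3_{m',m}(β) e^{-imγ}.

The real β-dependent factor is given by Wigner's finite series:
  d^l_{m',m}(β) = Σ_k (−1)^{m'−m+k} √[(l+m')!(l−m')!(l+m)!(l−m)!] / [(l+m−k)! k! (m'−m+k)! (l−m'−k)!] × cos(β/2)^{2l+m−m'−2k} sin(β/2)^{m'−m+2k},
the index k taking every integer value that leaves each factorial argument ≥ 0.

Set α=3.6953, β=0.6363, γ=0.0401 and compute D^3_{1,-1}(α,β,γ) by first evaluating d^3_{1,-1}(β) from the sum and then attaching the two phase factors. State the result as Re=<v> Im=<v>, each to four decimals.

First d^3_{1,-1}(β=0.6363), then the phase factors e^{-i(1)α} and e^{-i(-1)γ}:
Half-angle: c=0.949816, s=0.312810. N=√(24·2·2·24)=48.000000
Admissible k: 0..2 (factorial args all ≥0)
  k=0: (−1)^2·48.0000/(8)·0.9498^4·0.3128^2 = +0.477826
  k=1: (−1)^3·48.0000/(6)·0.9498^2·0.3128^4 = -0.069102
  k=2: (−1)^4·48.0000/(48)·0.9498^0·0.3128^6 = +0.000937
d^3_{1,-1}(0.6363) = +0.477826 -0.069102 +0.000937 = +0.409661
D = (-0.850581+0.525844i)·(+0.409661)·(+0.999196+0.040089i) = -0.356806+0.201276i

Re=-0.3568 Im=0.2013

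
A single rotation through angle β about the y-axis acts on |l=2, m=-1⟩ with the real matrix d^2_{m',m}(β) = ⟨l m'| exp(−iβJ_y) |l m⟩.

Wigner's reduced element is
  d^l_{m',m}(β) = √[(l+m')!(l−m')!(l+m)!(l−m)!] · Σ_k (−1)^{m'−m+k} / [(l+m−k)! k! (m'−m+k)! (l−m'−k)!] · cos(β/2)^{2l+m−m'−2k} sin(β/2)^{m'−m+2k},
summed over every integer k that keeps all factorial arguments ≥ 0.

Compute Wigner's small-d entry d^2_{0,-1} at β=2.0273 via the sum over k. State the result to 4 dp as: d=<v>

d^2_{0,-1}(β=2.0273) via Wigner's sum:
c=cos(2.0273/2)=0.528766, s=sin(2.0273/2)=0.848767; N=√[2·2·1·6]=4.898979
k∈{0,1} keeps every argument non-negative
  k=0: (−1)^1·4.8990/(2)·0.5288^3·0.8488^1 = -0.307366
  k=1: (−1)^2·4.8990/(2)·0.5288^1·0.8488^3 = +0.791964
d^2_{0,-1}(2.0273) = -0.307366 +0.791964 = +0.484598

d=0.4846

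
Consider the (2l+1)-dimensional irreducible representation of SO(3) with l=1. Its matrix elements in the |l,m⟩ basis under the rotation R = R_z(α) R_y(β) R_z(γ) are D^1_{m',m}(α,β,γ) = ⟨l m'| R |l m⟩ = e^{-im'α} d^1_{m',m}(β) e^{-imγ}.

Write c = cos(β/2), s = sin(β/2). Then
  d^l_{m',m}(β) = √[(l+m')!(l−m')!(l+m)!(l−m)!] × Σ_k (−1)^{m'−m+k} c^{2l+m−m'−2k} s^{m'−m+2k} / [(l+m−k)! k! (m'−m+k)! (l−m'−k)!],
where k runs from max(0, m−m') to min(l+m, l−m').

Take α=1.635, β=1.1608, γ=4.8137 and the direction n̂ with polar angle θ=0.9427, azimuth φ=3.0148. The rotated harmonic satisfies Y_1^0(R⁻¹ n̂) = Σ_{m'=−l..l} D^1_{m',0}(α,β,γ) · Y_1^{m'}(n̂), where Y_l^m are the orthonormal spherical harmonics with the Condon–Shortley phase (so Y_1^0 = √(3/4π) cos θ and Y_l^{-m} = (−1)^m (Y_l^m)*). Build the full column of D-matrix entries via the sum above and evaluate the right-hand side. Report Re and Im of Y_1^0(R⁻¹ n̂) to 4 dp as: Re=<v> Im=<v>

Re=0.1833 Im=0.0000

Need the full column D^1_{m',0} for m'=−1..1 at α=1.635, β=1.1608, γ=4.8137.
cos(β/2)=0.836243, sin(β/2)=0.548358
d^1_{-1,0}: single k=1 term ⇒ +0.648503;  D = -0.041608+0.647167i
d^1_{0,0}: k∈[0..1] ⇒ +0.699303 -0.300697 = +0.398606;  D = +0.398606+0.000000i
d^1_{1,0}: single k=0 term ⇒ -0.648503;  D = +0.041608+0.647167i
Y_1^{m'}(θ=0.9427,φ=3.0148) and Σ D·Y over m':
  (-0.0416+0.6472i)·(-0.2773-0.0354i)  (+0.3986+0.0000i)·(+0.2871+0.0000i)  (+0.0416+0.6472i)·(+0.2773-0.0354i)
Y_1^0(R⁻¹ n̂) = +0.183274+0.000000i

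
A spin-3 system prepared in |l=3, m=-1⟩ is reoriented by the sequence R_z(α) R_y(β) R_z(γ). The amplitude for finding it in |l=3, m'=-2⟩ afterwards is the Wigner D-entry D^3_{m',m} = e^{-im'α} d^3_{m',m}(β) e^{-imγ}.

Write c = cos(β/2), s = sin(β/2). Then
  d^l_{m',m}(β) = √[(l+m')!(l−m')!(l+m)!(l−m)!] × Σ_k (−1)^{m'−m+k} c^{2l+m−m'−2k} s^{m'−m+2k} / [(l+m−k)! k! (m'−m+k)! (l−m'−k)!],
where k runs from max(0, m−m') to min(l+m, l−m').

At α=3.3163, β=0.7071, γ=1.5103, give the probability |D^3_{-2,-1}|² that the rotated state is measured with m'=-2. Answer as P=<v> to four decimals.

P=0.3351

Split into d^3_{-2,-1}(β=0.7071) × two z-phases.
c=cos(0.7071/2)=0.938150, s=sin(0.7071/2)=0.346230; N=√[1·120·2·24]=75.894664
Admissible k: 1..2 (factorial args all ≥0)
  k=1: (−1)^0·75.8947/(24)·0.9381^5·0.3462^1 = +0.795656
  k=2: (−1)^1·75.8947/(12)·0.9381^3·0.3462^3 = -0.216741
d^3_{-2,-1}(0.7071) = +0.795656 -0.216741 = +0.578915
|D^3_{-2,-1}|² = |d^3_{-2,-1}(β)|² = (+0.578915)² = 0.335142 (the z-rotation phases have unit modulus)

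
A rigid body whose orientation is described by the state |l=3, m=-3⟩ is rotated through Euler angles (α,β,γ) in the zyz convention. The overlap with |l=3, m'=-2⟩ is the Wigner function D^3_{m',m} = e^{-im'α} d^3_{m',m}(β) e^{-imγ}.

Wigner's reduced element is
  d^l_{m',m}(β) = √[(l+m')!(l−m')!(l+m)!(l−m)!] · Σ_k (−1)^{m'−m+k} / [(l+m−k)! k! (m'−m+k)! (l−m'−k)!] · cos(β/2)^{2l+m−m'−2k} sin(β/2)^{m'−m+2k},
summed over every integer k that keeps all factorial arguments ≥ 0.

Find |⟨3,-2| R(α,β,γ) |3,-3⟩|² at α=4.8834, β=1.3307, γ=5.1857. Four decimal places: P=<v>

P=0.2076

First d^3_{-2,-3}(β=1.3307), then the phase factors e^{-i(-2)α} and e^{-i(-3)γ}:
With c≡cos(β/2)=0.786701 and s≡sin(β/2)=0.617335, N=[1·120·1·720]^{1/2}=293.938769
k: max(0,(-3)−(-2))=0 … min(3+(-3),3−(-2))=0
  k=0: (−1)^1·293.9388/(120)·0.7867^5·0.6173^1 = -0.455663
d^3_{-2,-3}(1.3307) = -0.455663
|D^3_{-2,-3}|² = |d^3_{-2,-3}(β)|² = (-0.455663)² = 0.207629 (the z-rotation phases have unit modulus)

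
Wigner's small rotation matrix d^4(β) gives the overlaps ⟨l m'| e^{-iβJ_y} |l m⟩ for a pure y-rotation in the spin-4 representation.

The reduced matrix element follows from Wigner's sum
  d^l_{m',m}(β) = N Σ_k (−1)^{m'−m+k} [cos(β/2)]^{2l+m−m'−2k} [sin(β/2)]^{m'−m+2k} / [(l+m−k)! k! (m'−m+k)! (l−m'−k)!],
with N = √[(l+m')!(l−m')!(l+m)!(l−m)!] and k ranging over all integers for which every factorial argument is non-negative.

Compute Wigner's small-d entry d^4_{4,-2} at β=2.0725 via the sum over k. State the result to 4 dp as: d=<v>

d=0.5576

d^4_{4,-2}(β=2.0725) via Wigner's sum:
Half-angle: c=0.509451, s=0.860500. N=√(40320·1·2·720)=7619.763776
k∈{0} keeps every argument non-negative
  k=0: (−1)^6·7619.7638/(1440)·0.5095^2·0.8605^6 = +0.557556
d^4_{4,-2}(2.0725) = +0.557556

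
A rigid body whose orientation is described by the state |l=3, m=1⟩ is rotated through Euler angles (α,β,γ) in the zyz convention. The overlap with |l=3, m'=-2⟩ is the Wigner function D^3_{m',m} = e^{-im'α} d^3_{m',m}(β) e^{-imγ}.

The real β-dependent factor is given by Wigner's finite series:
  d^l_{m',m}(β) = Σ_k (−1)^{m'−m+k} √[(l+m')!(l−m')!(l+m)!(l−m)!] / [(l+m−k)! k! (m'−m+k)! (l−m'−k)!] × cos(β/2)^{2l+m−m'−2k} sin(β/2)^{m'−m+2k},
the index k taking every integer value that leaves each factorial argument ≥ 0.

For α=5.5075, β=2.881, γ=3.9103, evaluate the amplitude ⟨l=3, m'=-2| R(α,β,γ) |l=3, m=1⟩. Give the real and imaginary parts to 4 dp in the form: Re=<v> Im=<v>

Split into d^3_{-2,1}(β=2.881) × two z-phases.
Half-angle: c=0.129928, s=0.991523. N=√(1·120·24·2)=75.894664
The bounds max(0,m−m')=3 and min(l+m,l−m')=4 give 2 terms
  k=3: (−1)^0·75.8947/(12)·0.1299^3·0.9915^3 = +0.013522
  k=4: (−1)^1·75.8947/(24)·0.1299^1·0.9915^5 = -0.393747
d^3_{-2,1}(2.881) = +0.013522 -0.393747 = -0.380225
Attach z-rotation phases: D = e^{-i(-2)(5.5075)}·(-0.380225)·e^{-i(1)(3.9103)} = -0.258976-0.278393i

Re=-0.2590 Im=-0.2784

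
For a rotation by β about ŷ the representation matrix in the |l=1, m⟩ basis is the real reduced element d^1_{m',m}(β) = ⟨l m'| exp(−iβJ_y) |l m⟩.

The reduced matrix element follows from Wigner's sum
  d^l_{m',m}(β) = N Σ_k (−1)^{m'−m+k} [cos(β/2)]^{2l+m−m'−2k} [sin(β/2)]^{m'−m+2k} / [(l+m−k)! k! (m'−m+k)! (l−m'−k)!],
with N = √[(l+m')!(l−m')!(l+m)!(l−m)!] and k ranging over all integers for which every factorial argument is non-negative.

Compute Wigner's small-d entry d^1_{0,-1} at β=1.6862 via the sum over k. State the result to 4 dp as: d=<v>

d^1_{0,-1}(β=1.6862) via Wigner's sum:
Half-angle: c=0.665151, s=0.746709. N=√(1·1·1·2)=1.414214
k: max(0,(-1)−(0))=0 … min(1+(-1),1−(0))=0
  k=0: (−1)^1·1.4142/(1)·0.6652^1·0.7467^1 = -0.702403
d^1_{0,-1}(1.6862) = -0.702403

d=-0.7024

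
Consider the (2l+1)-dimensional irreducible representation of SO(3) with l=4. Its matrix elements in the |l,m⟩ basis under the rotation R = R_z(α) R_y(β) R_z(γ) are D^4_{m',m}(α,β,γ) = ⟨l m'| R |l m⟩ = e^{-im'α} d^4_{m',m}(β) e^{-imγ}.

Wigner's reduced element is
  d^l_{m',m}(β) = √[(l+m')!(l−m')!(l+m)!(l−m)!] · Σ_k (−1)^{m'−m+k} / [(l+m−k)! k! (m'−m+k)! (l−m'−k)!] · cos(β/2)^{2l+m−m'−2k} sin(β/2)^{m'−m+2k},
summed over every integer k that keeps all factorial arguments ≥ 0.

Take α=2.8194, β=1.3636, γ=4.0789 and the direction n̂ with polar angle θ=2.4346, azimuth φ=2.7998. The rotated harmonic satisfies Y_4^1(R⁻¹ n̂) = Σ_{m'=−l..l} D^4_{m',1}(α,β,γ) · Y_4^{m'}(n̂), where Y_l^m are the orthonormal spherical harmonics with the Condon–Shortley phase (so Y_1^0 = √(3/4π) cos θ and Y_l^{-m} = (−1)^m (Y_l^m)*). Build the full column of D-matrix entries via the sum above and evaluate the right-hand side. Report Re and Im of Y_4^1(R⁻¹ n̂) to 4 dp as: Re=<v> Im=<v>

Re=-0.1608 Im=0.2257

Need the full column D^4_{m',1} for m'=−4..4 at α=2.8194, β=1.3636, γ=4.0789.
cos(β/2)=0.776440, sin(β/2)=0.630192
d^4_{-4,1}: single k=5 term ⇒ +0.348161;  D = +0.212163+0.276049i
d^4_{-3,1}: k∈[4..5] ⇒ +0.758299 -0.299724 = +0.458575;  D = -0.149937-0.433370i
d^4_{-2,1}: k∈[3..5] ⇒ +0.998784 -0.986944 +0.130033 = +0.141872;  D = +0.001546+0.141864i
d^4_{-1,1}: k∈[2..5] ⇒ +0.870145 -1.719660 +0.566425 -0.024876 = -0.307966;  D = -0.094328+0.293165i
d^4_{0,1}: k∈[1..4] ⇒ +0.479448 -1.895059 +1.248396 -0.137066 = -0.304281;  D = +0.180122-0.245240i
d^4_{1,1}: k∈[0..3] ⇒ +0.132087 -1.305217 +1.719660 -0.377617 = +0.168914;  D = +0.137953-0.097472i
d^4_{2,1}: k∈[0..2] ⇒ -0.454844 +1.498175 -0.657963 = +0.385368;  D = -0.368953+0.111276i
d^4_{3,1}: k∈[0..1] ⇒ +0.690656 -0.758299 = -0.067643;  D = -0.067614-0.001980i
d^4_{4,1}: single k=0 term ⇒ -0.528507;  D = +0.496199+0.181950i
Y_4^{m'}(θ=2.4346,φ=2.7998) and Σ D·Y over m':
  (+0.2122+0.2760i)·(+0.0159+0.0771i)  (-0.1499-0.4334i)·(+0.1353+0.2230i)  (+0.0015+0.1419i)·(+0.3334+0.2716i)  (-0.0943+0.2932i)·(+0.2304+0.0820i)  (+0.1801-0.2452i)·(-0.2799+0.0000i)  (+0.1380-0.0975i)·(-0.2304+0.0820i)  (-0.3690+0.1113i)·(+0.3334-0.2716i)  (-0.0676-0.0020i)·(-0.1353+0.2230i)  (+0.4962+0.1820i)·(+0.0159-0.0771i)
Y_4^1(R⁻¹ n̂) = -0.160812+0.225740i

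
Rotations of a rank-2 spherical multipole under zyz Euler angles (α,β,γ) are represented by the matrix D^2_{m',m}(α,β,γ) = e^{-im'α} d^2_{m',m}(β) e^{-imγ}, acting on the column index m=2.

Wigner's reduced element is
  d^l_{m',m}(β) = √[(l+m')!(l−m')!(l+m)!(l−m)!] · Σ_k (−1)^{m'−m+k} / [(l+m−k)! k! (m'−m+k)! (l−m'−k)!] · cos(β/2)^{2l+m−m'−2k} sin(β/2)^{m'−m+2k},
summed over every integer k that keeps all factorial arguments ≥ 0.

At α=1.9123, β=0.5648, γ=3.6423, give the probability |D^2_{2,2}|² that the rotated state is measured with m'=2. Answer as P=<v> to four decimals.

P=0.7237

Split into d^2_{2,2}(β=0.5648) × two z-phases.
c=cos(0.5648/2)=0.960389, s=sin(0.5648/2)=0.278661; N=√[24·1·24·1]=24.000000
Admissible k: 0..0 (factorial args all ≥0)
  k=0: (−1)^0·24.0000/(24)·0.9604^4·0.2787^0 = +0.850726
d^2_{2,2}(0.5648) = +0.850726
|D^2_{2,2}|² = |d^2_{2,2}(β)|² = (+0.850726)² = 0.723734 (the z-rotation phases have unit modulus)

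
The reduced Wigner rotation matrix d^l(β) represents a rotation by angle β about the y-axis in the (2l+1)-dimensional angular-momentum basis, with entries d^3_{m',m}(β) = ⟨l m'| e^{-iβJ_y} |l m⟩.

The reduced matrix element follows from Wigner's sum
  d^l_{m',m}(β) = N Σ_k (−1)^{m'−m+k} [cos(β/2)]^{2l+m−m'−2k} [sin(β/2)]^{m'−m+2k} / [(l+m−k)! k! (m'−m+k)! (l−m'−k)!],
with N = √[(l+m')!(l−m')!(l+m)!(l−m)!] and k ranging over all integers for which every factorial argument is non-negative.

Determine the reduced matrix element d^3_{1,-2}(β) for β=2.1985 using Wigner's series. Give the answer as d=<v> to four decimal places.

d^3_{1,-2}(β=2.1985) via Wigner's sum:
With c≡cos(β/2)=0.454264 and s≡sin(β/2)=0.890867, N=[24·2·1·120]^{1/2}=75.894664
Admissible k: 0..1 (factorial args all ≥0)
  k=0: (−1)^3·75.8947/(12)·0.4543^3·0.8909^3 = -0.419174
  k=1: (−1)^4·75.8947/(24)·0.4543^1·0.8909^5 = +0.806070
d^3_{1,-2}(2.1985) = -0.419174 +0.806070 = +0.386896

d=0.3869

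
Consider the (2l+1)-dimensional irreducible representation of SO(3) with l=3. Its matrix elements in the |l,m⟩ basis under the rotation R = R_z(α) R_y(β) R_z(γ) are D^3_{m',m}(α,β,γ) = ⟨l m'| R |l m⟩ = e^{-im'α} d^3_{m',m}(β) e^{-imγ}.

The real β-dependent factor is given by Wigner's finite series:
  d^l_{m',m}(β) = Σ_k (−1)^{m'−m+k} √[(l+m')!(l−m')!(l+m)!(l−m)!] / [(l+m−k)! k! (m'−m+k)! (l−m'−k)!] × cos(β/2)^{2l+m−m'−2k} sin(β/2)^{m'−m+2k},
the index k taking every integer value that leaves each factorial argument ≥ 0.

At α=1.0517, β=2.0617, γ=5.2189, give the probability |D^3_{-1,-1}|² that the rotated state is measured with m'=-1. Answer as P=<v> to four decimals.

D^3_{-1,-1}(1.0517,2.0617,5.2189) = e^{-i·-1·1.0517}·d^3_{-1,-1}(2.0617)·e^{-i·-1·5.2189}. Compute d first:
With c≡cos(β/2)=0.514090 and s≡sin(β/2)=0.857736, N=[2·24·2·24]^{1/2}=48.000000
The bounds max(0,m−m')=0 and min(l+m,l−m')=2 give 3 terms
  k=0: (−1)^0·48.0000/(48)·0.5141^6·0.8577^0 = +0.018460
  k=1: (−1)^1·48.0000/(6)·0.5141^4·0.8577^2 = -0.411106
  k=2: (−1)^2·48.0000/(8)·0.5141^2·0.8577^4 = +0.858311
d^3_{-1,-1}(2.0617) = +0.018460 -0.411106 +0.858311 = +0.465665
|D^3_{-1,-1}|² = |d^3_{-1,-1}(β)|² = (+0.465665)² = 0.216844 (the z-rotation phases have unit modulus)

P=0.2168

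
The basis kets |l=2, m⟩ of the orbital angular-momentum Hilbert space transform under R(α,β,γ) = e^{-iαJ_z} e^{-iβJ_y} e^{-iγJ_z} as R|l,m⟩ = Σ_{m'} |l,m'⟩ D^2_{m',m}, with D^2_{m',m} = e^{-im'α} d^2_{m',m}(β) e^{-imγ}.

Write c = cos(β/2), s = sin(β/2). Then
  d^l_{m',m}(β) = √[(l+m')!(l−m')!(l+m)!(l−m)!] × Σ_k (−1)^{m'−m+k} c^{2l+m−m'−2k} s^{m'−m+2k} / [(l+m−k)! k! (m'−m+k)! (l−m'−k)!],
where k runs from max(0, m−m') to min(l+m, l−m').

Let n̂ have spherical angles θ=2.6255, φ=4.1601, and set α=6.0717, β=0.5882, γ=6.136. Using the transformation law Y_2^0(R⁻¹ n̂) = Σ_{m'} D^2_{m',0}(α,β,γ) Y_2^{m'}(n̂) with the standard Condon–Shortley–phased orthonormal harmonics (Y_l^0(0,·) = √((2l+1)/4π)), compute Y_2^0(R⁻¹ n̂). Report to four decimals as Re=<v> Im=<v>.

Need the full column D^2_{m',0} for m'=−2..2 at α=6.0717, β=0.5882, γ=6.136.
cos(β/2)=0.957063, sin(β/2)=0.289879
d^2_{-2,0}: single k=2 term ⇒ +0.188534;  D = +0.171919-0.077388i
d^2_{-1,0}: k∈[1..2] ⇒ +0.622464 -0.057104 = +0.565360;  D = +0.552764-0.118676i
d^2_{0,0}: k∈[0..2] ⇒ +0.839002 -0.307875 +0.007061 = +0.538188;  D = +0.538188+0.000000i
d^2_{1,0}: k∈[0..1] ⇒ -0.622464 +0.057104 = -0.565360;  D = -0.552764-0.118676i
d^2_{2,0}: single k=0 term ⇒ +0.188534;  D = +0.171919+0.077388i
Y_2^{m'}(θ=2.6255,φ=4.1601) and Σ D·Y over m':
  (+0.1719-0.0774i)·(-0.0423-0.0840i)  (+0.5528-0.1187i)·(+0.1740-0.2823i)  (+0.5382+0.0000i)·(+0.4004+0.0000i)  (-0.5528-0.1187i)·(-0.1740-0.2823i)  (+0.1719+0.0774i)·(-0.0423+0.0840i)
Y_2^0(R⁻¹ n̂) = +0.313245-0.000000i

Re=0.3132 Im=0.0000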